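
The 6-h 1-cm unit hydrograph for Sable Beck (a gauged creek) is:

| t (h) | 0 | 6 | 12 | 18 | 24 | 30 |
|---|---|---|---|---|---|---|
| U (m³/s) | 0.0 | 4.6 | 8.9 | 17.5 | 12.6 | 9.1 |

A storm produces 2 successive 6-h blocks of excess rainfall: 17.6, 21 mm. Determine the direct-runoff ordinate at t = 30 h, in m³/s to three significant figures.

Q ≈ 42.5 m³/s

By discrete convolution, Q_j = Σ (P_i / 10 mm) · U_{j−i}.
At t = 30 h (j=5): Q = (17.6/10)·9.1 + (21/10)·12.6 = 42.5 m³/s.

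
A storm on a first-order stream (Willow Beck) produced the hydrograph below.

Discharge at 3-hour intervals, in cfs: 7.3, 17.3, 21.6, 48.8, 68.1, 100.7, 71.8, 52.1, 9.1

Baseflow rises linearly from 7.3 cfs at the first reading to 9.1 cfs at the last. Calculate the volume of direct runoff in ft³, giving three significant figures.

V ≈ 3.49 × 10^6 ft³

Direct-runoff ordinates (Q − Q_b): 0.00, 9.78, 13.85, 40.83, 59.90, 92.28, 63.15, 43.23, 0.00 cfs.
ΣQ_DR = 323.0 cfs.
With Δt = 3 h = 10800 s, V = ΣQ_DR · Δt = 323.0 × 10800 = 3.49 × 10^6 ft³.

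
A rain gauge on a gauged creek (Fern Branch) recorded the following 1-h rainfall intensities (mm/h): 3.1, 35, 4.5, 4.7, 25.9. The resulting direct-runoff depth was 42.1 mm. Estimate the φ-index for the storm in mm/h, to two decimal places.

φ ≈ 9.40 mm/h

Only the 2 blocks with intensity above φ contribute runoff: 35, 25.9 mm/h.
Σ(I−φ)·Δt = d  ⇒  (35+25.9 − 2φ)·1 = 42.1
φ = (60.90 − 42.1/1) / 2 = 9.40 mm/h.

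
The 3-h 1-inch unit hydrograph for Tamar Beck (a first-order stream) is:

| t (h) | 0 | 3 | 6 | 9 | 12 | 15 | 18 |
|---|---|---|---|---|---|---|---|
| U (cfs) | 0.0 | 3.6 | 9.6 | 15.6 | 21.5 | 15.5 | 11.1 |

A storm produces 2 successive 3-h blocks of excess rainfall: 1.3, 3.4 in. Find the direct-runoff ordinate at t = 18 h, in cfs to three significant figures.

Q ≈ 67.1 cfs

By discrete convolution, Q_j = Σ (P_i / 1 in) · U_{j−i}.
At t = 18 h (j=6): Q = (1.3/1)·11.1 + (3.4/1)·15.5 = 67.1 cfs.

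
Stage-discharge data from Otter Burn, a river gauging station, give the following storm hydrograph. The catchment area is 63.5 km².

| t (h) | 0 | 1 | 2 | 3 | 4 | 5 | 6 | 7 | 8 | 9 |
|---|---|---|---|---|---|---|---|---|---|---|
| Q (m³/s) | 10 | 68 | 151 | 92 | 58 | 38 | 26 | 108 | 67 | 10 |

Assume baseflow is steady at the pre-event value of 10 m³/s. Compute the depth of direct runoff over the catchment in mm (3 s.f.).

d ≈ 29.9 mm

Direct runoff: 0.0, 58.0, 141.0, 82.0, 48.0, 28.0, 16.0, 98.0, 57.0, 0.0 m³/s; ΣQ_DR = 528.0 m³/s.
V = ΣQ_DR · Δt = 528.0 × 3600 s = 1.901 × 10^6 m³.
Over A = 63.5 km², depth = V / A = 29.9 mm.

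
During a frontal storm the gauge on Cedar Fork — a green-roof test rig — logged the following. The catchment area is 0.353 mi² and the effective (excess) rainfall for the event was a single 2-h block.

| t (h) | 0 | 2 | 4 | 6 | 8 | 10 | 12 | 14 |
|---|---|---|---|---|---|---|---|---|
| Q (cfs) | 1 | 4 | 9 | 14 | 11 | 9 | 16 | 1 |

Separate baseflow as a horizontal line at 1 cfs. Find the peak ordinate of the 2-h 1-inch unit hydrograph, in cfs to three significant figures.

Direct runoff: 0.0, 3.0, 8.0, 13.0, 10.0, 8.0, 15.0, 0.0 cfs; ΣQ_DR = 57.00 cfs, peak = 15.0 cfs.
Runoff depth d = ΣQ_DR·Δt / A = 57.00 × 7200 / (0.353 mi²) = 0.5004 in.
The 1-inch UH is the DRH scaled by (1 in)/d, so U_p = 15.0 × 1/0.5004 = 30.0 cfs.

U_p ≈ 30.0 cfs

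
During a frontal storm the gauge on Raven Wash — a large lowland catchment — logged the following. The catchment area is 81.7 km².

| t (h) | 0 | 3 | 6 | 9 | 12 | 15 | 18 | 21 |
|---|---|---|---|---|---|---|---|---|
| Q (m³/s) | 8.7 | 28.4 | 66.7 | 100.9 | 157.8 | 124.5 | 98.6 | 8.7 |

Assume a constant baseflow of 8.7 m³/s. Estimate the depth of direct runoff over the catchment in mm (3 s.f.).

Direct runoff: 0.0, 19.7, 58.0, 92.2, 149.1, 115.8, 89.9, 0.0 m³/s; ΣQ_DR = 524.7 m³/s.
V = ΣQ_DR · Δt = 524.7 × 10800 s = 5.667 × 10^6 m³.
Over A = 81.7 km², depth = V / A = 69.4 mm.

d ≈ 69.4 mm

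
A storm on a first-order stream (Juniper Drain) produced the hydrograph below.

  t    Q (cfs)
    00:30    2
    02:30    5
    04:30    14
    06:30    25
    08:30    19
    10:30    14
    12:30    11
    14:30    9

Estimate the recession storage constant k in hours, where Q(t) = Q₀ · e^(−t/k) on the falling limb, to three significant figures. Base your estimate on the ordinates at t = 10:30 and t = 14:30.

k ≈ 9.05 h

On the falling limb, Q drops from 14 to 9 cfs between t = 10:30 and t = 14:30 (Δt = 4 h).
k = −Δt / ln(Q₂/Q₁) = −4 / ln(9/14) = 9.05 h.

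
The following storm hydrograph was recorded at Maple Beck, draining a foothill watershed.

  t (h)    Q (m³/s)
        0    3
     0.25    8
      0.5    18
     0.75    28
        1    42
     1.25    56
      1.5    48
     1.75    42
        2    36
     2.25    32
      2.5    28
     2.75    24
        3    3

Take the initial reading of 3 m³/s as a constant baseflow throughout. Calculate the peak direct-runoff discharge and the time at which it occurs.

Subtracting baseflow gives direct-runoff ordinates: 0.0, 5.0, 15.0, 25.0, 39.0, 53.0, 45.0, 39.0, 33.0, 29.0, 25.0, 21.0, 0.0 m³/s.
The maximum is 53.0 m³/s, occurring at the reading for t = 1.25 h.

Q_p = 53.0 m³/s at t = 1.25 h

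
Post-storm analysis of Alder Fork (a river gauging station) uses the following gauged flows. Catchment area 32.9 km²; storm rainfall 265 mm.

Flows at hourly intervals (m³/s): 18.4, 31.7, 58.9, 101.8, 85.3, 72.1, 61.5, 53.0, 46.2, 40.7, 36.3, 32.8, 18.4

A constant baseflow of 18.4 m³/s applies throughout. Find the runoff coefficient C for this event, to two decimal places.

ΣQ_DR = 417.9 m³/s; V = ΣQ_DR·Δt = 1.504 × 10^6 m³.
Runoff depth d = V / A = 45.73 mm.
C = d / P = 45.73 / 265 = 0.17.

C ≈ 0.17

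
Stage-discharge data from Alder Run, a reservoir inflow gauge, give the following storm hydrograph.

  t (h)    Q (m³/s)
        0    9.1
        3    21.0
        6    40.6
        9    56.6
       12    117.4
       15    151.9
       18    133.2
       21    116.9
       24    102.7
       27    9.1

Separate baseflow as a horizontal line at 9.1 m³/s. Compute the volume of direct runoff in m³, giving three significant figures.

V ≈ 7.21 × 10^6 m³

Direct-runoff ordinates (Q − Q_b): 0.0, 11.9, 31.5, 47.5, 108.3, 142.8, 124.1, 107.8, 93.6, 0.0 m³/s.
ΣQ_DR = 667.5 m³/s.
With Δt = 3 h = 10800 s, V = ΣQ_DR · Δt = 667.5 × 10800 = 7.21 × 10^6 m³.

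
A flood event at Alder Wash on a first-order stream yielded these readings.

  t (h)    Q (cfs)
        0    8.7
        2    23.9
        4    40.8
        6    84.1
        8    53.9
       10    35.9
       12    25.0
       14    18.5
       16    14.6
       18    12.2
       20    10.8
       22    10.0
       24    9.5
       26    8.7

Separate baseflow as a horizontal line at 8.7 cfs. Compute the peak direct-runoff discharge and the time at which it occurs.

Subtracting baseflow gives direct-runoff ordinates: 0.0, 15.2, 32.1, 75.4, 45.2, 27.2, 16.3, 9.8, 5.9, 3.5, 2.1, 1.3, 0.8, 0.0 cfs.
The maximum is 75.4 cfs, occurring at the reading for t = 6 h.

Q_p = 75.4 cfs at t = 6 h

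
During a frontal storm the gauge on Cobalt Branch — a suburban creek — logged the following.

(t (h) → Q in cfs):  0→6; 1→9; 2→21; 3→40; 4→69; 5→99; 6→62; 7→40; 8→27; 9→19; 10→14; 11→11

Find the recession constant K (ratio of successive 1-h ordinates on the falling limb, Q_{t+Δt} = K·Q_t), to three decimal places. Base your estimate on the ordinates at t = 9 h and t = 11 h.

K ≈ 0.761

Using the recession-limb readings at t = 9 h and t = 11 h: Q falls from 19 to 11 cfs over 2 intervals.
K = (Q₂/Q₁)^(1/2) = (11/19)^(1/2) = 0.761.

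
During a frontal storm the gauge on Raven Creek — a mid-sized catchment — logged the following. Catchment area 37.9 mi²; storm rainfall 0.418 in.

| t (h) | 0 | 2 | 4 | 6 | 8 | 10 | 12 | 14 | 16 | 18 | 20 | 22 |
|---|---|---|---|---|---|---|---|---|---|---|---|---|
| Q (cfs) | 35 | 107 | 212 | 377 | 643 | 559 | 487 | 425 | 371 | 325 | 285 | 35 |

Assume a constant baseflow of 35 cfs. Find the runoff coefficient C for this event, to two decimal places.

ΣQ_DR = 3441 cfs; V = ΣQ_DR·Δt = 2.478 × 10^7 ft³.
Runoff depth d = V / A = 0.2814 in.
C = d / P = 0.2814 / 0.418 = 0.67.

C ≈ 0.67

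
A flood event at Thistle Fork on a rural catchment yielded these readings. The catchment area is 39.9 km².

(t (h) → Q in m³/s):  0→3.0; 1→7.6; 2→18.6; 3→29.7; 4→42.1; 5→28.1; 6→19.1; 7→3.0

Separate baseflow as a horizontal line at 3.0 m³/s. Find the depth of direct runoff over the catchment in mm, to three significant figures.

Direct runoff: 0.0, 4.6, 15.6, 26.7, 39.1, 25.1, 16.1, 0.0 m³/s; ΣQ_DR = 127.2 m³/s.
V = ΣQ_DR · Δt = 127.2 × 3600 s = 4.579 × 10^5 m³.
Over A = 39.9 km², depth = V / A = 11.5 mm.

d ≈ 11.5 mm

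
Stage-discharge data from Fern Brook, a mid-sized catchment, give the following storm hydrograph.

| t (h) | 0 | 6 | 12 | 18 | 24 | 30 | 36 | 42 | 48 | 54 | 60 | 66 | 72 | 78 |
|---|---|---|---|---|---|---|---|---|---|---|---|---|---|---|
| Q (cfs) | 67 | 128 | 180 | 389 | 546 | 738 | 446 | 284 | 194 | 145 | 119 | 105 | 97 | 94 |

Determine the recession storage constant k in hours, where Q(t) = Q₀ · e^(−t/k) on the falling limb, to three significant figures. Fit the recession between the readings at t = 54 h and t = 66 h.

k ≈ 37.2 h

On the falling limb, Q drops from 145 to 105 cfs between t = 54 h and t = 66 h (Δt = 12 h).
k = −Δt / ln(Q₂/Q₁) = −12 / ln(105/145) = 37.2 h.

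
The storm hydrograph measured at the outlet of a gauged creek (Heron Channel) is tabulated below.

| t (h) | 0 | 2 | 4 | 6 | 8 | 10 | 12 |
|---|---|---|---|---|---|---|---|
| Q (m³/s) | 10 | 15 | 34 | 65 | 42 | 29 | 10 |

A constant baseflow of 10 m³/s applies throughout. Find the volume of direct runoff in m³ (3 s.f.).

V ≈ 9.72 × 10^5 m³

Direct-runoff ordinates (Q − Q_b): 0.0, 5.0, 24.0, 55.0, 32.0, 19.0, 0.0 m³/s.
ΣQ_DR = 135.0 m³/s.
With Δt = 2 h = 7200 s, V = ΣQ_DR · Δt = 135.0 × 7200 = 9.72 × 10^5 m³.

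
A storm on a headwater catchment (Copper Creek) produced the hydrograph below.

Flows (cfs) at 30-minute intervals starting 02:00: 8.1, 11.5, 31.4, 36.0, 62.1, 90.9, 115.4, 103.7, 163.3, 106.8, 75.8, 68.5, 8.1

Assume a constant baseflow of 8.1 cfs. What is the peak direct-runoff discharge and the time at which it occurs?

Subtracting baseflow gives direct-runoff ordinates: 0.0, 3.4, 23.3, 27.9, 54.0, 82.8, 107.3, 95.6, 155.2, 98.7, 67.7, 60.4, 0.0 cfs.
The maximum is 155.2 cfs, occurring at the reading for t = 06:00.

Q_p = 155.2 cfs at t = 06:00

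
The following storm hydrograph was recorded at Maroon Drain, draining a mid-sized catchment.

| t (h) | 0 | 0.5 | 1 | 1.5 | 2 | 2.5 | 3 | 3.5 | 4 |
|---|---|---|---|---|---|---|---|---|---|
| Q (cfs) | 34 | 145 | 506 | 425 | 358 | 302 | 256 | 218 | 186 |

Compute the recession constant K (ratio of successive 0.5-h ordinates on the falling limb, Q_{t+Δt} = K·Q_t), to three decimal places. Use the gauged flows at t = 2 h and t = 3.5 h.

K ≈ 0.848

Using the recession-limb readings at t = 2 h and t = 3.5 h: Q falls from 358 to 218 cfs over 3 intervals.
K = (Q₂/Q₁)^(1/3) = (218/358)^(1/3) = 0.848.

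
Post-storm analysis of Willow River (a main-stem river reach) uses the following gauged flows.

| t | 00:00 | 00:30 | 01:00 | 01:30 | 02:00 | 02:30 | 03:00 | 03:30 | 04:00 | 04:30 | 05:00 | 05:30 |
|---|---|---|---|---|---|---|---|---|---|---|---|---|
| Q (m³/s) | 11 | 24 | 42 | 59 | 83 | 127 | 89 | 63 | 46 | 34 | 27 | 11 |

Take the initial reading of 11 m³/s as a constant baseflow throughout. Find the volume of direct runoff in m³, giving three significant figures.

Direct-runoff ordinates (Q − Q_b): 0.0, 13.0, 31.0, 48.0, 72.0, 116.0, 78.0, 52.0, 35.0, 23.0, 16.0, 0.0 m³/s.
ΣQ_DR = 484.0 m³/s.
With Δt = 0.5 h = 1800 s, V = ΣQ_DR · Δt = 484.0 × 1800 = 8.71 × 10^5 m³.

V ≈ 8.71 × 10^5 m³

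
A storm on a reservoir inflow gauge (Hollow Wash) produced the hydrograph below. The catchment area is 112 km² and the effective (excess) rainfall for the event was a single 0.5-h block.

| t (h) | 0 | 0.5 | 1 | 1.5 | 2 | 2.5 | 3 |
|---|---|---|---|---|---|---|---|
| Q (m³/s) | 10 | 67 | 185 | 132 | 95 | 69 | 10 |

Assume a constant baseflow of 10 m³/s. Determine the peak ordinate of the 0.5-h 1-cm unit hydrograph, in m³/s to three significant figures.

Direct runoff: 0.0, 57.0, 175.0, 122.0, 85.0, 59.0, 0.0 m³/s; ΣQ_DR = 498.0 m³/s, peak = 175.0 m³/s.
Runoff depth d = ΣQ_DR·Δt / A = 498.0 × 1800 / (112 km²) = 8.004 mm.
The 1-cm UH is the DRH scaled by (10 mm)/d, so U_p = 175.0 × 10/8.004 = 219 m³/s.

U_p ≈ 219 m³/s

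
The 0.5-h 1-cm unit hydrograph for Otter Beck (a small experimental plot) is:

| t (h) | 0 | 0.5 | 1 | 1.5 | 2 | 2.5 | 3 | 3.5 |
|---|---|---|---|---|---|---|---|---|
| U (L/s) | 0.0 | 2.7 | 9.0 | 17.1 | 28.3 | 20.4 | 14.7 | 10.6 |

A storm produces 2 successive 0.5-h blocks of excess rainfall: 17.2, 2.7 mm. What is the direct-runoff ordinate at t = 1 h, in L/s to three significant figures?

Q ≈ 16.2 L/s

By discrete convolution, Q_j = Σ (P_i / 10 mm) · U_{j−i}.
At t = 1 h (j=2): Q = (17.2/10)·9.0 + (2.7/10)·2.7 = 16.2 L/s.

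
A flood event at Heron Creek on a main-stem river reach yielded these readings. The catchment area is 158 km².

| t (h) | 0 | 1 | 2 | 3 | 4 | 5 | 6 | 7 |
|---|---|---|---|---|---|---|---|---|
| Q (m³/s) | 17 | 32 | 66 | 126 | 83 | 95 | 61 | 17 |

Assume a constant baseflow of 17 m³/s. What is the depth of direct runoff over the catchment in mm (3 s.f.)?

d ≈ 8.23 mm

Direct runoff: 0.0, 15.0, 49.0, 109.0, 66.0, 78.0, 44.0, 0.0 m³/s; ΣQ_DR = 361.0 m³/s.
V = ΣQ_DR · Δt = 361.0 × 3600 s = 1.300 × 10^6 m³.
Over A = 158 km², depth = V / A = 8.23 mm.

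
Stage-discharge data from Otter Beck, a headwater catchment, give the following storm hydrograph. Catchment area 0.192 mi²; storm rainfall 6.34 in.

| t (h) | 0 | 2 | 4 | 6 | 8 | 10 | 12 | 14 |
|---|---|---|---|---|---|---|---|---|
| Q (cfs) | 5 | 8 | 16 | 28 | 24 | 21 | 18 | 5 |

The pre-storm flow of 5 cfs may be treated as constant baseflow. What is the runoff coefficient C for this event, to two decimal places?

C ≈ 0.22

ΣQ_DR = 85.00 cfs; V = ΣQ_DR·Δt = 6.120 × 10^5 ft³.
Runoff depth d = V / A = 1.372 in.
C = d / P = 1.372 / 6.34 = 0.22.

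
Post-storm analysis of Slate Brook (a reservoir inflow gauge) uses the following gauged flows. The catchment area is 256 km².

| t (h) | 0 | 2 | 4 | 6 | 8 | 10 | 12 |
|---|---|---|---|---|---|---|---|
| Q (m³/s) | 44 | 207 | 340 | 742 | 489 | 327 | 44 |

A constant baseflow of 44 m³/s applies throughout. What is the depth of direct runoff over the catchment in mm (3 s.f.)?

d ≈ 53.0 mm

Direct runoff: 0.0, 163.0, 296.0, 698.0, 445.0, 283.0, 0.0 m³/s; ΣQ_DR = 1885 m³/s.
V = ΣQ_DR · Δt = 1885 × 7200 s = 1.357 × 10^7 m³.
Over A = 256 km², depth = V / A = 53.0 mm.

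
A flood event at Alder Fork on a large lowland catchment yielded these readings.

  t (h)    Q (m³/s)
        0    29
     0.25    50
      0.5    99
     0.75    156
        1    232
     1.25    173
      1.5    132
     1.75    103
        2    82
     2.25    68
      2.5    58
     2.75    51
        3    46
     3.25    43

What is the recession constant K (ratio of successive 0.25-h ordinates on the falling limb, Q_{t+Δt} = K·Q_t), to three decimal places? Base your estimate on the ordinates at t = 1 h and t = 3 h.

Using the recession-limb readings at t = 1 h and t = 3 h: Q falls from 232 to 46 m³/s over 8 intervals.
K = (Q₂/Q₁)^(1/8) = (46/232)^(1/8) = 0.817.

K ≈ 0.817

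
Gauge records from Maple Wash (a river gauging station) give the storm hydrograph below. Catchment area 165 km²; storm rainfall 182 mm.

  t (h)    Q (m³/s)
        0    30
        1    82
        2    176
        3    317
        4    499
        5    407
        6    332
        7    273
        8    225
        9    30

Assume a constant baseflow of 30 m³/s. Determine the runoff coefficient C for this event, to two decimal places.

C ≈ 0.25

ΣQ_DR = 2071 m³/s; V = ΣQ_DR·Δt = 7.456 × 10^6 m³.
Runoff depth d = V / A = 45.19 mm.
C = d / P = 45.19 / 182 = 0.25.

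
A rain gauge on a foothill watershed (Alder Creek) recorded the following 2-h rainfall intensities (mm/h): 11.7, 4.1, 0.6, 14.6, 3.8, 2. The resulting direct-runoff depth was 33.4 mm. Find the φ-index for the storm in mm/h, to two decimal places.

φ ≈ 4.80 mm/h

Only the 2 blocks with intensity above φ contribute runoff: 11.7, 14.6 mm/h.
Σ(I−φ)·Δt = d  ⇒  (11.7+14.6 − 2φ)·2 = 33.4
φ = (26.30 − 33.4/2) / 2 = 4.80 mm/h.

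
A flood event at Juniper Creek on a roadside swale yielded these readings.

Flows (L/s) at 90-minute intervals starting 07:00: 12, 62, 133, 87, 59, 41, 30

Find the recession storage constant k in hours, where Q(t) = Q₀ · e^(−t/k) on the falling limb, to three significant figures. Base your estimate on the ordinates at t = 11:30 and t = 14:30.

On the falling limb, Q drops from 87 to 41 L/s between t = 11:30 and t = 14:30 (Δt = 3 h).
k = −Δt / ln(Q₂/Q₁) = −3 / ln(41/87) = 3.99 h.

k ≈ 3.99 h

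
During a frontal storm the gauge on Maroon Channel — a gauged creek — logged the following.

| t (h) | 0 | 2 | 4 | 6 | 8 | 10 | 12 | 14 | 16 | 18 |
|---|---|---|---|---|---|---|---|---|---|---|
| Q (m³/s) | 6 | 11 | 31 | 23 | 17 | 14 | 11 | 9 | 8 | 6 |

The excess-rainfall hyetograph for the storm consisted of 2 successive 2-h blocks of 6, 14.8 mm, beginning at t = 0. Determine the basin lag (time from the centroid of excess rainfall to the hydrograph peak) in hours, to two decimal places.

t_L ≈ 1.58 h

Centroid of excess rainfall: t_c = Σ P_i·t̄_i / ΣP_i = 2.4231 h (block centres at 1, 3 h).
Hydrograph peak occurs at t = 4 h, so basin lag t_L = 4 − 2.4231 = 1.58 h.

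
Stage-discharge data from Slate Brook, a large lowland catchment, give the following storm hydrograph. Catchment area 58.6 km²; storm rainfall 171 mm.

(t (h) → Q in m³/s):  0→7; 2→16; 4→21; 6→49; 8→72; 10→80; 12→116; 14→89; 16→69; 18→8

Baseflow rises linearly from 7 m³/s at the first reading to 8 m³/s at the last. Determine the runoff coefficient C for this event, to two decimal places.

ΣQ_DR = 452.0 m³/s; V = ΣQ_DR·Δt = 3.254 × 10^6 m³.
Runoff depth d = V / A = 55.54 mm.
C = d / P = 55.54 / 171 = 0.32.

C ≈ 0.32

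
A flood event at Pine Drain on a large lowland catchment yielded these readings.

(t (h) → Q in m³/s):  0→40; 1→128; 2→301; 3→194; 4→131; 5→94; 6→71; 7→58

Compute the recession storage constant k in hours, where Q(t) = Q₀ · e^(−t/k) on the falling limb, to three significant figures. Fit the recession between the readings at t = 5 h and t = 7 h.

On the falling limb, Q drops from 94 to 58 m³/s between t = 5 h and t = 7 h (Δt = 2 h).
k = −Δt / ln(Q₂/Q₁) = −2 / ln(58/94) = 4.14 h.

k ≈ 4.14 h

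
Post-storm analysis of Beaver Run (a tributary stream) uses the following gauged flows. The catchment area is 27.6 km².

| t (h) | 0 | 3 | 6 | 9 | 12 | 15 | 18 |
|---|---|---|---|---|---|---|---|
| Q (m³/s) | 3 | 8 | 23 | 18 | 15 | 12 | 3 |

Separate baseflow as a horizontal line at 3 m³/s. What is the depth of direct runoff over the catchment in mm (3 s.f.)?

d ≈ 23.9 mm

Direct runoff: 0.0, 5.0, 20.0, 15.0, 12.0, 9.0, 0.0 m³/s; ΣQ_DR = 61.00 m³/s.
V = ΣQ_DR · Δt = 61.00 × 10800 s = 6.588 × 10^5 m³.
Over A = 27.6 km², depth = V / A = 23.9 mm.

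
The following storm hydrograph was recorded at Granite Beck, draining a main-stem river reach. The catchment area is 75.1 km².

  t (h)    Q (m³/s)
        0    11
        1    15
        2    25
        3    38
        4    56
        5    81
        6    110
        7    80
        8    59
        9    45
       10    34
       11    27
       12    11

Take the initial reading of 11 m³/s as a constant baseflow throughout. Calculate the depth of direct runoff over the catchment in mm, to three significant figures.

d ≈ 21.5 mm

Direct runoff: 0.0, 4.0, 14.0, 27.0, 45.0, 70.0, 99.0, 69.0, 48.0, 34.0, 23.0, 16.0, 0.0 m³/s; ΣQ_DR = 449.0 m³/s.
V = ΣQ_DR · Δt = 449.0 × 3600 s = 1.616 × 10^6 m³.
Over A = 75.1 km², depth = V / A = 21.5 mm.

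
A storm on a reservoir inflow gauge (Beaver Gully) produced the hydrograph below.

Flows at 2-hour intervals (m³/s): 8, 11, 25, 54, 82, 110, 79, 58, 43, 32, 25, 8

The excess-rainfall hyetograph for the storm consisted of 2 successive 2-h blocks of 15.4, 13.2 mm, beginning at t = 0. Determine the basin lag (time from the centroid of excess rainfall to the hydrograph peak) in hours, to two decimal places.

Centroid of excess rainfall: t_c = Σ P_i·t̄_i / ΣP_i = 1.9231 h (block centres at 1, 3 h).
Hydrograph peak occurs at t = 10 h, so basin lag t_L = 10 − 1.9231 = 8.08 h.

t_L ≈ 8.08 h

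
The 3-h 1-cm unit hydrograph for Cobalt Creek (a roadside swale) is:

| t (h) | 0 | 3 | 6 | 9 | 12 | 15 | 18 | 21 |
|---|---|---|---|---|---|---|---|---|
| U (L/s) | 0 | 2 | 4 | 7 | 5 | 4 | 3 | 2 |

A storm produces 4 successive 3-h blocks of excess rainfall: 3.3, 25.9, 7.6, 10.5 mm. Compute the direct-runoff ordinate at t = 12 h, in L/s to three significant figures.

Q ≈ 24.9 L/s

By discrete convolution, Q_j = Σ (P_i / 10 mm) · U_{j−i}.
At t = 12 h (j=4): Q = (3.3/10)·5 + (25.9/10)·7 + (7.6/10)·4 + (10.5/10)·2 = 24.9 L/s.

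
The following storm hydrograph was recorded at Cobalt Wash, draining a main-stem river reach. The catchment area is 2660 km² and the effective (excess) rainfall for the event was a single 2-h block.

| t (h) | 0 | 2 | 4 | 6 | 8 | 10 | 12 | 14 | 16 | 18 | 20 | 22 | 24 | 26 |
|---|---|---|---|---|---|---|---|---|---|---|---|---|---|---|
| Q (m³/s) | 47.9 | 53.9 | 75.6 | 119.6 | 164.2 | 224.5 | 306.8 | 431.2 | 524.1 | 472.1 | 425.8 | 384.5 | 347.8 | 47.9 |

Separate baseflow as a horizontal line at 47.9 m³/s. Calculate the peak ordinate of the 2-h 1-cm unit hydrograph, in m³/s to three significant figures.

Direct runoff: 0.0, 6.0, 27.7, 71.7, 116.3, 176.6, 258.9, 383.3, 476.2, 424.2, 377.9, 336.6, 299.9, 0.0 m³/s; ΣQ_DR = 2955 m³/s, peak = 476.2 m³/s.
Runoff depth d = ΣQ_DR·Δt / A = 2955 × 7200 / (2660 km²) = 7.999 mm.
The 1-cm UH is the DRH scaled by (10 mm)/d, so U_p = 476.2 × 10/7.999 = 595 m³/s.

U_p ≈ 595 m³/s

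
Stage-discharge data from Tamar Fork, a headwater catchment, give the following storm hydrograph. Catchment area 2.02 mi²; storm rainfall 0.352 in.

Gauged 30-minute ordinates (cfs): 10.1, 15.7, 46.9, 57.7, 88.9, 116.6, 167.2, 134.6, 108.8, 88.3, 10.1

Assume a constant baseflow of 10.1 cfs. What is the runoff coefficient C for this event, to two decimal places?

ΣQ_DR = 733.8 cfs; V = ΣQ_DR·Δt = 1.321 × 10^6 ft³.
Runoff depth d = V / A = 0.2815 in.
C = d / P = 0.2815 / 0.352 = 0.80.

C ≈ 0.80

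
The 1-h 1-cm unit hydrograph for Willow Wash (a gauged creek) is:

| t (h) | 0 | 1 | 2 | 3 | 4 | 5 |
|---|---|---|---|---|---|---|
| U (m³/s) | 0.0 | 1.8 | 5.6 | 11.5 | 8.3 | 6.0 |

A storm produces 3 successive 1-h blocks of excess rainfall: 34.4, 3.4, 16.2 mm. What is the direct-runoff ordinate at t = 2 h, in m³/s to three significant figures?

Q ≈ 19.9 m³/s

By discrete convolution, Q_j = Σ (P_i / 10 mm) · U_{j−i}.
At t = 2 h (j=2): Q = (34.4/10)·5.6 + (3.4/10)·1.8 + (16.2/10)·0.0 = 19.9 m³/s.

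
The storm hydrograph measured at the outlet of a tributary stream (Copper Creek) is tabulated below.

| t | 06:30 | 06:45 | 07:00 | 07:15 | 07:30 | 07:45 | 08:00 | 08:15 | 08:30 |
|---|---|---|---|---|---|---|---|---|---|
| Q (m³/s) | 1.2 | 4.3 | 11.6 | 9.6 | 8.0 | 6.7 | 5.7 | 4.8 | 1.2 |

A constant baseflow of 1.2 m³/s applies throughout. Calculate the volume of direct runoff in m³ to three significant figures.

V ≈ 38100 m³

Direct-runoff ordinates (Q − Q_b): 0.0, 3.1, 10.4, 8.4, 6.8, 5.5, 4.5, 3.6, 0.0 m³/s.
ΣQ_DR = 42.30 m³/s.
With Δt = 0.25 h = 900 s, V = ΣQ_DR · Δt = 42.30 × 900 = 38100 m³.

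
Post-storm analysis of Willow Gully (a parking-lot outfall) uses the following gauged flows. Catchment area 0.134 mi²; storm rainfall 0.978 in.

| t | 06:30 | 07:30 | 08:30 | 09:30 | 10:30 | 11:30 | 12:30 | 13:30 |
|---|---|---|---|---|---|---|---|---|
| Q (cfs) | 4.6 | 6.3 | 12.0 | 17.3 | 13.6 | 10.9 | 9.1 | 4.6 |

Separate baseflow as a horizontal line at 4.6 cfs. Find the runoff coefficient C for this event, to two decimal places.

C ≈ 0.49

ΣQ_DR = 41.60 cfs; V = ΣQ_DR·Δt = 1.498 × 10^5 ft³.
Runoff depth d = V / A = 0.4811 in.
C = d / P = 0.4811 / 0.978 = 0.49.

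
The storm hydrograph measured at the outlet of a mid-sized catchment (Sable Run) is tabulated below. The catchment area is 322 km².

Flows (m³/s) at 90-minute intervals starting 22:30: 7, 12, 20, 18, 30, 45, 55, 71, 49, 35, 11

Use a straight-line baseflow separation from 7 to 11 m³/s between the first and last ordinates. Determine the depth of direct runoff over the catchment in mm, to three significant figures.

Direct runoff: 0.00, 4.60, 12.20, 9.80, 21.40, 36.00, 45.60, 61.20, 38.80, 24.40, 0.00 m³/s; ΣQ_DR = 254.0 m³/s.
V = ΣQ_DR · Δt = 254.0 × 5400 s = 1.372 × 10^6 m³.
Over A = 322 km², depth = V / A = 4.26 mm.

d ≈ 4.26 mm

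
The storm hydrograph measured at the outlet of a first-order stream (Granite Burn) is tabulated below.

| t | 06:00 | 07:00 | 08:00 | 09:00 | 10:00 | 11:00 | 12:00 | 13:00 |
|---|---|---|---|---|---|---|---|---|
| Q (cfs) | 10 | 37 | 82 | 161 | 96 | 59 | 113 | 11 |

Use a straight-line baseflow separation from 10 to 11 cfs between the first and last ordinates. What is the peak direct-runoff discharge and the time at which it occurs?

Subtracting baseflow gives direct-runoff ordinates: 0.00, 26.86, 71.71, 150.57, 85.43, 48.29, 102.14, 0.00 cfs.
The maximum is 150.57 cfs, occurring at the reading for t = 09:00.

Q_p = 150.57 cfs at t = 09:00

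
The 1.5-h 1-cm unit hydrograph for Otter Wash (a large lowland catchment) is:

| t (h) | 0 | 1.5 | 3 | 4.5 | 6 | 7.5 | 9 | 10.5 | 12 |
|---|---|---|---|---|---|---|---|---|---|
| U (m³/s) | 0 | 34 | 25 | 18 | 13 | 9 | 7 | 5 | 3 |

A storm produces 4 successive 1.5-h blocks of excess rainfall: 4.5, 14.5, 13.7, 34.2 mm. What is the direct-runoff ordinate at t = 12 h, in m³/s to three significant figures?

By discrete convolution, Q_j = Σ (P_i / 10 mm) · U_{j−i}.
At t = 12 h (j=8): Q = (4.5/10)·3 + (14.5/10)·5 + (13.7/10)·7 + (34.2/10)·9 = 49.0 m³/s.

Q ≈ 49.0 m³/s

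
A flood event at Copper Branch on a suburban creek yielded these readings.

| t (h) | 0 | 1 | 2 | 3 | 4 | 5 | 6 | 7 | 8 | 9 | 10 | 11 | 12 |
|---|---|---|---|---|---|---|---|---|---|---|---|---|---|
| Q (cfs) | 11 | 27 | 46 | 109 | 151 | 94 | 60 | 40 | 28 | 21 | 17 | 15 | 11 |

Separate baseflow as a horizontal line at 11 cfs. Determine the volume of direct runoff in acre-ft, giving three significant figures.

Direct-runoff ordinates (Q − Q_b): 0.0, 16.0, 35.0, 98.0, 140.0, 83.0, 49.0, 29.0, 17.0, 10.0, 6.0, 4.0, 0.0 cfs.
ΣQ_DR = 487.0 cfs.
With Δt = 1 h = 3600 s, V = ΣQ_DR · Δt = 487.0 × 3600 = 1.75 × 10^6 ft³ = 40.2 acre-ft.

V ≈ 40.2 acre-ft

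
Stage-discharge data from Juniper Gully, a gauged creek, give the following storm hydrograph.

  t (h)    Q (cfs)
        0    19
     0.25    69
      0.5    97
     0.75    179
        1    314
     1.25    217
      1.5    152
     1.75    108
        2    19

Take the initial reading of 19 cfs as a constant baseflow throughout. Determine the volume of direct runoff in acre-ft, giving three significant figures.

Direct-runoff ordinates (Q − Q_b): 0.0, 50.0, 78.0, 160.0, 295.0, 198.0, 133.0, 89.0, 0.0 cfs.
ΣQ_DR = 1003 cfs.
With Δt = 0.25 h = 900 s, V = ΣQ_DR · Δt = 1003 × 900 = 9.03 × 10^5 ft³ = 20.7 acre-ft.

V ≈ 20.7 acre-ft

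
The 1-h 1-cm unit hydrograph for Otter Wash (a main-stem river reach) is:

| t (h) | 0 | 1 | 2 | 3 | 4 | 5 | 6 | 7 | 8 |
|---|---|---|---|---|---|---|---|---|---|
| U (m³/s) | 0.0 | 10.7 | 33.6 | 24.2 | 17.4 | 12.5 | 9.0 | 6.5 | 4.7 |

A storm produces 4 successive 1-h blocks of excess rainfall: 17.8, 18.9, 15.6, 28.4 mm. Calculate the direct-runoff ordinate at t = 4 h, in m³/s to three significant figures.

Q ≈ 160 m³/s

By discrete convolution, Q_j = Σ (P_i / 10 mm) · U_{j−i}.
At t = 4 h (j=4): Q = (17.8/10)·17.4 + (18.9/10)·24.2 + (15.6/10)·33.6 + (28.4/10)·10.7 = 160 m³/s.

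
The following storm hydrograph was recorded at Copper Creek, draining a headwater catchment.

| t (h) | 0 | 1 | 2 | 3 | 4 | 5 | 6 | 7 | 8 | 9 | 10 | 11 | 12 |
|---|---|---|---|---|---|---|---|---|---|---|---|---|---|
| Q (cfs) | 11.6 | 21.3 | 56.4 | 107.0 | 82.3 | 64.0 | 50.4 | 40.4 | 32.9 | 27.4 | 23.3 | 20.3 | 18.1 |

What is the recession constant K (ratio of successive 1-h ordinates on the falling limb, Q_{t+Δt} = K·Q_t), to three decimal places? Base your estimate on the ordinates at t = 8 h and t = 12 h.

Using the recession-limb readings at t = 8 h and t = 12 h: Q falls from 32.9 to 18.1 cfs over 4 intervals.
K = (Q₂/Q₁)^(1/4) = (18.1/32.9)^(1/4) = 0.861.

K ≈ 0.861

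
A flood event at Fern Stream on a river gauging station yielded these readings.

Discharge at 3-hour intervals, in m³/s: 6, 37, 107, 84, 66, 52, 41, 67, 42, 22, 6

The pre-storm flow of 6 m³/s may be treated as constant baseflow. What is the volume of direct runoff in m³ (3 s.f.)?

V ≈ 5.01 × 10^6 m³

Direct-runoff ordinates (Q − Q_b): 0.0, 31.0, 101.0, 78.0, 60.0, 46.0, 35.0, 61.0, 36.0, 16.0, 0.0 m³/s.
ΣQ_DR = 464.0 m³/s.
With Δt = 3 h = 10800 s, V = ΣQ_DR · Δt = 464.0 × 10800 = 5.01 × 10^6 m³.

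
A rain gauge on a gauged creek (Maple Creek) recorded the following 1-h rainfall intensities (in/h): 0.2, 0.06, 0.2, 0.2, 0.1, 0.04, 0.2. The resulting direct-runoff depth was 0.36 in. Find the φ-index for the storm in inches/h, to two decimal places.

φ ≈ 0.11 in/h

Only the 4 blocks with intensity above φ contribute runoff: 0.2, 0.2, 0.2, 0.2 in/h.
Σ(I−φ)·Δt = d  ⇒  (0.2+0.2+0.2+0.2 − 4φ)·1 = 0.36
φ = (0.8000 − 0.36/1) / 4 = 0.11 in/h.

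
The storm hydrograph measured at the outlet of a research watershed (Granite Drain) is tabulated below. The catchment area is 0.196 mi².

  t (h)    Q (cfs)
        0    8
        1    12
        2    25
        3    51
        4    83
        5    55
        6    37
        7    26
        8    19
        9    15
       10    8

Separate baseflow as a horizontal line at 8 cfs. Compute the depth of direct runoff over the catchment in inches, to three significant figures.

Direct runoff: 0.0, 4.0, 17.0, 43.0, 75.0, 47.0, 29.0, 18.0, 11.0, 7.0, 0.0 cfs; ΣQ_DR = 251.0 cfs.
V = ΣQ_DR · Δt = 251.0 × 3600 s = 9.036 × 10^5 ft³.
Over A = 0.196 mi², depth = V / A = 1.98 in.

d ≈ 1.98 in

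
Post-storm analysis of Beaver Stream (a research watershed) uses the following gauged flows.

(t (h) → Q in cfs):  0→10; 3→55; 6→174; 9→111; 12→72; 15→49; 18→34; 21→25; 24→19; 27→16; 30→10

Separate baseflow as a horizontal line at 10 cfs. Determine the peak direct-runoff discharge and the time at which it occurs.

Q_p = 164.0 cfs at t = 6 h

Subtracting baseflow gives direct-runoff ordinates: 0.0, 45.0, 164.0, 101.0, 62.0, 39.0, 24.0, 15.0, 9.0, 6.0, 0.0 cfs.
The maximum is 164.0 cfs, occurring at the reading for t = 6 h.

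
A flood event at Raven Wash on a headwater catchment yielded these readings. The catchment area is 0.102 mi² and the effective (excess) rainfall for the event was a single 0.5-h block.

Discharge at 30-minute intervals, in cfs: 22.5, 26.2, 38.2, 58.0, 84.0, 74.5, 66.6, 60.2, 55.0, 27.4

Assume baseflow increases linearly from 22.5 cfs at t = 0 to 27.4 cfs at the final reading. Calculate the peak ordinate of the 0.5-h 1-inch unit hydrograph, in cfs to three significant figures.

U_p ≈ 29.7 cfs

Direct runoff: 0.00, 3.16, 14.61, 33.87, 59.32, 49.28, 40.83, 33.89, 28.14, 0.00 cfs; ΣQ_DR = 263.1 cfs, peak = 59.32 cfs.
Runoff depth d = ΣQ_DR·Δt / A = 263.1 × 1800 / (0.102 mi²) = 1.999 in.
The 1-inch UH is the DRH scaled by (1 in)/d, so U_p = 59.32 × 1/1.999 = 29.7 cfs.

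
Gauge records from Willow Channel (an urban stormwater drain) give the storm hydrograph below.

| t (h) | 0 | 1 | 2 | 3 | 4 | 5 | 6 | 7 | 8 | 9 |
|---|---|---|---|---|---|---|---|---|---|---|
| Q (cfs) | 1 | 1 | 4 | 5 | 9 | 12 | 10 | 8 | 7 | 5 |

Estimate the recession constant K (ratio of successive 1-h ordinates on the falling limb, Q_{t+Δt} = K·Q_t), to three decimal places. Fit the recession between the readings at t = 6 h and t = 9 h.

K ≈ 0.794

Using the recession-limb readings at t = 6 h and t = 9 h: Q falls from 10 to 5 cfs over 3 intervals.
K = (Q₂/Q₁)^(1/3) = (5/10)^(1/3) = 0.794.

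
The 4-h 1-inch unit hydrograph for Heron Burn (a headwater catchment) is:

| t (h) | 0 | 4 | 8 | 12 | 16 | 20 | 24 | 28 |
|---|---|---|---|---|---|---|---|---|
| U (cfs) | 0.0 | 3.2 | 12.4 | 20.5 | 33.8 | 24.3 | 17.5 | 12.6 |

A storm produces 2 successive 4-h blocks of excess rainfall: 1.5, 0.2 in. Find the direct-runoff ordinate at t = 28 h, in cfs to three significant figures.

Q ≈ 22.4 cfs

By discrete convolution, Q_j = Σ (P_i / 1 in) · U_{j−i}.
At t = 28 h (j=7): Q = (1.5/1)·12.6 + (0.2/1)·17.5 = 22.4 cfs.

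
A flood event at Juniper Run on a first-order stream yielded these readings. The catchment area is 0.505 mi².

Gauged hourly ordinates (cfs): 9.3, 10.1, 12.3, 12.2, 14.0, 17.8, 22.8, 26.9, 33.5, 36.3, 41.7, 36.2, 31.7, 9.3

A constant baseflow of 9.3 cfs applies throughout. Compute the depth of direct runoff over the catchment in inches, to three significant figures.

d ≈ 0.564 in

Direct runoff: 0.0, 0.8, 3.0, 2.9, 4.7, 8.5, 13.5, 17.6, 24.2, 27.0, 32.4, 26.9, 22.4, 0.0 cfs; ΣQ_DR = 183.9 cfs.
V = ΣQ_DR · Δt = 183.9 × 3600 s = 6.620 × 10^5 ft³.
Over A = 0.505 mi², depth = V / A = 0.564 in.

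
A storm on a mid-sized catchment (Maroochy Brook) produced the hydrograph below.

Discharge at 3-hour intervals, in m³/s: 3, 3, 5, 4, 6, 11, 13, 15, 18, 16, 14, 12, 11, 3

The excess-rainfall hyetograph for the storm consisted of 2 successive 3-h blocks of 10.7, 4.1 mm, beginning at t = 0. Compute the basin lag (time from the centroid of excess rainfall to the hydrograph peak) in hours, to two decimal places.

Centroid of excess rainfall: t_c = Σ P_i·t̄_i / ΣP_i = 2.3311 h (block centres at 1.5, 4.5 h).
Hydrograph peak occurs at t = 24 h, so basin lag t_L = 24 − 2.3311 = 21.67 h.

t_L ≈ 21.67 h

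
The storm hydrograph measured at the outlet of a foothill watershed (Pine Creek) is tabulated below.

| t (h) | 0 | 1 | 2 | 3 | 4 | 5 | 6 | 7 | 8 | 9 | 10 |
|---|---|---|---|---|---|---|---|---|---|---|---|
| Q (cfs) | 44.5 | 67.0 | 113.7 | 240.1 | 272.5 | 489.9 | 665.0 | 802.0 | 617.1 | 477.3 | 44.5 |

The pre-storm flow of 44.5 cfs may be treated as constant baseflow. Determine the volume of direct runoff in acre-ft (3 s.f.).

V ≈ 276 acre-ft

Direct-runoff ordinates (Q − Q_b): 0.0, 22.5, 69.2, 195.6, 228.0, 445.4, 620.5, 757.5, 572.6, 432.8, 0.0 cfs.
ΣQ_DR = 3344 cfs.
With Δt = 1 h = 3600 s, V = ΣQ_DR · Δt = 3344 × 3600 = 1.20 × 10^7 ft³ = 276 acre-ft.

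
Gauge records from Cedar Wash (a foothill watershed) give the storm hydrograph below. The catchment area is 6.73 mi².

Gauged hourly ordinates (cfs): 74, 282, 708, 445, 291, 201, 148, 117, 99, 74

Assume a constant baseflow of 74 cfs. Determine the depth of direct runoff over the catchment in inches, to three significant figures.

d ≈ 0.391 in

Direct runoff: 0.0, 208.0, 634.0, 371.0, 217.0, 127.0, 74.0, 43.0, 25.0, 0.0 cfs; ΣQ_DR = 1699 cfs.
V = ΣQ_DR · Δt = 1699 × 3600 s = 6.116 × 10^6 ft³.
Over A = 6.73 mi², depth = V / A = 0.391 in.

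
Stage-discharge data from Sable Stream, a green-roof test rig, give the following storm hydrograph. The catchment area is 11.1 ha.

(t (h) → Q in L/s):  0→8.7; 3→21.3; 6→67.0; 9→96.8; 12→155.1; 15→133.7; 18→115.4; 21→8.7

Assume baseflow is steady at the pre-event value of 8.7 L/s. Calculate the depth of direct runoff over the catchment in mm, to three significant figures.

Direct runoff: 0.0, 12.6, 58.3, 88.1, 146.4, 125.0, 106.7, 0.0 L/s; ΣQ_DR = 537.1 L/s.
V = ΣQ_DR · Δt = 537.1 × 10800 s = 5.801 × 10^6 L.
Over A = 11.1 ha, depth = V / A = 52.3 mm.

d ≈ 52.3 mm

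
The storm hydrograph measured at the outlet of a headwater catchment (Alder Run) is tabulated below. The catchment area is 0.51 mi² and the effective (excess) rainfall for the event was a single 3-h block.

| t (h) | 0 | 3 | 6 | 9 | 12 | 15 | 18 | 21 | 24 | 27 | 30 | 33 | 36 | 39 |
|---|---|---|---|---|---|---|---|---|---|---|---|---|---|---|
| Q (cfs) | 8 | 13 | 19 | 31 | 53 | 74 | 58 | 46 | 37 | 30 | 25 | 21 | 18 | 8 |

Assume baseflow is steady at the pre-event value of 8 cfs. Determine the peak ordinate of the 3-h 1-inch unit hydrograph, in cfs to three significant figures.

Direct runoff: 0.0, 5.0, 11.0, 23.0, 45.0, 66.0, 50.0, 38.0, 29.0, 22.0, 17.0, 13.0, 10.0, 0.0 cfs; ΣQ_DR = 329.0 cfs, peak = 66.0 cfs.
Runoff depth d = ΣQ_DR·Δt / A = 329.0 × 10800 / (0.51 mi²) = 2.999 in.
The 1-inch UH is the DRH scaled by (1 in)/d, so U_p = 66.0 × 1/2.999 = 22.0 cfs.

U_p ≈ 22.0 cfs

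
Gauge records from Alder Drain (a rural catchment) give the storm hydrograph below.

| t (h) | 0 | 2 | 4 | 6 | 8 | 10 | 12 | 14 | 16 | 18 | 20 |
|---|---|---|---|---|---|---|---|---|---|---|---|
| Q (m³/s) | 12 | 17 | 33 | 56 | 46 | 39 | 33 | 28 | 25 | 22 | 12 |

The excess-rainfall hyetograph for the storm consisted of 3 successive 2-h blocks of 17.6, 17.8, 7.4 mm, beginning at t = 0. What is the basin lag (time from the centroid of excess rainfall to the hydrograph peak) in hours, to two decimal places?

t_L ≈ 3.48 h

Centroid of excess rainfall: t_c = Σ P_i·t̄_i / ΣP_i = 2.5234 h (block centres at 1, 3, 5 h).
Hydrograph peak occurs at t = 6 h, so basin lag t_L = 6 − 2.5234 = 3.48 h.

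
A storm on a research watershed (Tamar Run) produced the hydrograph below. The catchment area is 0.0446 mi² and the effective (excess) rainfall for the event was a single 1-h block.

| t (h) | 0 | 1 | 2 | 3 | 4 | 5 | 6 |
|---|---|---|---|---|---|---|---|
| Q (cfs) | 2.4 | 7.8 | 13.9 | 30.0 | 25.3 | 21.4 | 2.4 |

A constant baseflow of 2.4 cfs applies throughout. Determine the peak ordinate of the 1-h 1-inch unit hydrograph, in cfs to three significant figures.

Direct runoff: 0.0, 5.4, 11.5, 27.6, 22.9, 19.0, 0.0 cfs; ΣQ_DR = 86.40 cfs, peak = 27.6 cfs.
Runoff depth d = ΣQ_DR·Δt / A = 86.40 × 3600 / (0.0446 mi²) = 3.002 in.
The 1-inch UH is the DRH scaled by (1 in)/d, so U_p = 27.6 × 1/3.002 = 9.19 cfs.

U_p ≈ 9.19 cfs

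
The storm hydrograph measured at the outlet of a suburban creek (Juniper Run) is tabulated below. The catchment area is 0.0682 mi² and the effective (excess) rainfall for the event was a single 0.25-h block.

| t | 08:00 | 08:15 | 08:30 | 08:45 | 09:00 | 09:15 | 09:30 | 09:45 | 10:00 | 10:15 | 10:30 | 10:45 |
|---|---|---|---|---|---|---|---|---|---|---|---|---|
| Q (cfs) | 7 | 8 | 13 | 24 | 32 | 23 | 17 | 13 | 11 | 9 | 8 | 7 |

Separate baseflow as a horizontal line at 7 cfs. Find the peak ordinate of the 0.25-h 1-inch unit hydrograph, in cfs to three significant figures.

Direct runoff: 0.0, 1.0, 6.0, 17.0, 25.0, 16.0, 10.0, 6.0, 4.0, 2.0, 1.0, 0.0 cfs; ΣQ_DR = 88.00 cfs, peak = 25.0 cfs.
Runoff depth d = ΣQ_DR·Δt / A = 88.00 × 900 / (0.0682 mi²) = 0.4999 in.
The 1-inch UH is the DRH scaled by (1 in)/d, so U_p = 25.0 × 1/0.4999 = 50.0 cfs.

U_p ≈ 50.0 cfs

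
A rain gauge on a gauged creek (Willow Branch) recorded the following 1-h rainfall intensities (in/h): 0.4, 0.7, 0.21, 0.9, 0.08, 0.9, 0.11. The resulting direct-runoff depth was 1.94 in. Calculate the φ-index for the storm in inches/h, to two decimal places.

Only the 4 blocks with intensity above φ contribute runoff: 0.4, 0.7, 0.9, 0.9 in/h.
Σ(I−φ)·Δt = d  ⇒  (0.4+0.7+0.9+0.9 − 4φ)·1 = 1.94
φ = (2.900 − 1.94/1) / 4 = 0.24 in/h.

φ ≈ 0.24 in/h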